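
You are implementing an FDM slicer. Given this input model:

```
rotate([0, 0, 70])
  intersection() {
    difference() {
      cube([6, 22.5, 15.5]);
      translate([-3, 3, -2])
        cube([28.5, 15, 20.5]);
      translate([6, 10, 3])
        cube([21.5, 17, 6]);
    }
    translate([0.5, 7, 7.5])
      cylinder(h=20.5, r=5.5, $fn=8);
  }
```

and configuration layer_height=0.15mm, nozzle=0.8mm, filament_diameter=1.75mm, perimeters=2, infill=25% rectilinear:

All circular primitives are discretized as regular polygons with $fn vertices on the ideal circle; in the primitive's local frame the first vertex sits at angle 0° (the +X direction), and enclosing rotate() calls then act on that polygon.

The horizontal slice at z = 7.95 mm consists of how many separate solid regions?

1

At z = 7.95 mm: the 6×22.5 cube contributes its full rectangle; the cube at (-3, 3) (footprint 28.5×15) is included at this height; the 21.5×17 cube at (6, 10) contributes its full rectangle; Subtracting the remaining from the first: starting from the 6×22.5 cube, the 28.5×15 cube at (-3, 3) partially overlaps it — only the 90.00 mm² overlap (of its 427.50 mm²) is removed, clipping the outline; the 21.5×17 cube at (6, 10) misses the remaining region (no effect) — 2 connected regions; the r=5.5 cylinder at (0.5, 7) gives a regular 8-gon of circumradius 5.5 (constant along its height); Keeping only the common overlap: the r=5.5 cylinder at (0.5, 7) partially overlaps that combined region; clipping to the common part keeps 3.41 mm² — 1 connected region; (rotated 70° about Z; rotation is an isometry so areas/perimeters/island counts are preserved). The result has 1 disconnected region.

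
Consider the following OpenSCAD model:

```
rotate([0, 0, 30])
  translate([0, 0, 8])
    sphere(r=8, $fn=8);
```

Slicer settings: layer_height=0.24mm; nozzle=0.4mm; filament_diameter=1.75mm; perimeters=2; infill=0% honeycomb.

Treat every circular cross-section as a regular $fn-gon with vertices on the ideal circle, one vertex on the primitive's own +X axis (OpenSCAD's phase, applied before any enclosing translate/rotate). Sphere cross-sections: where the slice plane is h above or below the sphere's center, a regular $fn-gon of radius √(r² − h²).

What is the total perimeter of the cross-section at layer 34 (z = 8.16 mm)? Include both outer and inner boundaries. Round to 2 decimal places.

At z = 8.16 mm: the r=8 sphere contributes a regular 8-gon of circumradius √(8²−0.16²) = 7.998 (perimeter = 2·8·7.998·sin(180°/8) = 48.97 mm); (whole slice rotated 30° about Z — lengths, areas and connectivity unchanged). Overall, the cross-section is a single solid region. Total boundary length (outer) = 48.97 mm.

48.97 mm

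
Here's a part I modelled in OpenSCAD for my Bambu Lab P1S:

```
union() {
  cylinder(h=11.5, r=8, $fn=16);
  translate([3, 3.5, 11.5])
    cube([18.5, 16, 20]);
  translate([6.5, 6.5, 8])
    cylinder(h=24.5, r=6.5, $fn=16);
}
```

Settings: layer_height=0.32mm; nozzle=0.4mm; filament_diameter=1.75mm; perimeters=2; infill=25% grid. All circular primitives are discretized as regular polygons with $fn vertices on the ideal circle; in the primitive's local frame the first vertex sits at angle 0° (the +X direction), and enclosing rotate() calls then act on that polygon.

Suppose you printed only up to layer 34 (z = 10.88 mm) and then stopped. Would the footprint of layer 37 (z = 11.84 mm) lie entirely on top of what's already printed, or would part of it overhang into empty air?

Compare the two slices. At z = 10.88: the r=8 cylinder contributes a regular 16-gon of circumradius 8 (area = (16/2)·8.000²·sin(360°/16) = 195.93 mm²); the cube at (3, 3.5) is not intersected at this z (z outside [11.5, 31.5]); the r=6.5 cylinder at (6.5, 6.5) contributes a regular 16-gon of circumradius 6.5 (area = (16/2)·6.500²·sin(360°/16) = 129.35 mm²); Merging all regions: the regions partially overlap — summed areas 325.28 mm² minus the doubly-counted overlap 38.64 mm² gives 286.64 mm² — area = 286.64 mm². At z = 11.84: the cylinder does not reach this height (z outside [0, 11.5]); the cube at (3, 3.5) (footprint 18.5×16) is included at this height (area 296.00 mm²); the cylinder at (6.5, 6.5): section is a regular 16-gon, circumradius r=6.5 (area = (16/2)·6.500²·sin(360°/16) = 129.35 mm²); Combining (union): the regions partially overlap — summed areas 425.35 mm² minus the doubly-counted overlap 82.67 mm² gives 342.68 mm² — area = 342.68 mm². Checking containment: at z = 11.84 the cross-section extends beyond the z = 10.88 cross-section by about 213.33 mm².

part overhangs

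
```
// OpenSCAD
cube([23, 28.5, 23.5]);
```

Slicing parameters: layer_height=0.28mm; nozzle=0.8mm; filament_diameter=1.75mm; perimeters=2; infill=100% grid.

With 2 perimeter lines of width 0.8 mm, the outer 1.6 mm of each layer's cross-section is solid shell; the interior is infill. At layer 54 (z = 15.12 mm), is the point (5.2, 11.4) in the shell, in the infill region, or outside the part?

At z = 15.12 mm: the cube (footprint 23×28.5) is included at this height. Overall, the cross-section is a single solid region. The nearest boundary edge runs (0.00, 28.50)→(0.00, 0.00); distance from the point to it = 5.20 mm. The point is inside the cross-section and 5.20 mm from the nearest boundary — more than the 1.6 mm shell width (2 × 0.8), so it's in the infill interior.

infill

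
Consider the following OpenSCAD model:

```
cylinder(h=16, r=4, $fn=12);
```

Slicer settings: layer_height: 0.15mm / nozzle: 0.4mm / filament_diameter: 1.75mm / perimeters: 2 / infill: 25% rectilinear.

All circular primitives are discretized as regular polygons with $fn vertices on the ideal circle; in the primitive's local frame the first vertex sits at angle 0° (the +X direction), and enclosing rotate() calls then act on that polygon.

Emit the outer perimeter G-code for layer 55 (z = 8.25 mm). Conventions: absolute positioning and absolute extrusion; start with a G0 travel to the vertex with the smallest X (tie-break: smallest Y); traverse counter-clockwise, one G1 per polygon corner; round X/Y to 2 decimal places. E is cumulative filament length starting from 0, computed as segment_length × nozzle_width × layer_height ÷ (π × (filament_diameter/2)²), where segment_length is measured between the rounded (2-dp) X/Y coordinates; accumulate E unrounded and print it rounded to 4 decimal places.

G0 X-4.00 Y0.00 Z8.25
G1 X-3.46 Y-2.00 E0.0517
G1 X-2.00 Y-3.46 E0.1032
G1 X0.00 Y-4.00 E0.1549
G1 X2.00 Y-3.46 E0.2065
G1 X3.46 Y-2.00 E0.2580
G1 X4.00 Y0.00 E0.3097
G1 X3.46 Y2.00 E0.3614
G1 X2.00 Y3.46 E0.4129
G1 X0.00 Y4.00 E0.4646
G1 X-2.00 Y3.46 E0.5163
G1 X-3.46 Y2.00 E0.5678
G1 X-4.00 Y0.00 E0.6194

At z = 8.25 mm: the cylinder: section is a regular 12-gon, circumradius r=4. The outline is a single polygon with 12 vertices. Extrusion per mm of travel: 0.4 × 0.15 / (π × 0.875²) = 0.024945. Accumulating E over each segment gives final E = 0.6194.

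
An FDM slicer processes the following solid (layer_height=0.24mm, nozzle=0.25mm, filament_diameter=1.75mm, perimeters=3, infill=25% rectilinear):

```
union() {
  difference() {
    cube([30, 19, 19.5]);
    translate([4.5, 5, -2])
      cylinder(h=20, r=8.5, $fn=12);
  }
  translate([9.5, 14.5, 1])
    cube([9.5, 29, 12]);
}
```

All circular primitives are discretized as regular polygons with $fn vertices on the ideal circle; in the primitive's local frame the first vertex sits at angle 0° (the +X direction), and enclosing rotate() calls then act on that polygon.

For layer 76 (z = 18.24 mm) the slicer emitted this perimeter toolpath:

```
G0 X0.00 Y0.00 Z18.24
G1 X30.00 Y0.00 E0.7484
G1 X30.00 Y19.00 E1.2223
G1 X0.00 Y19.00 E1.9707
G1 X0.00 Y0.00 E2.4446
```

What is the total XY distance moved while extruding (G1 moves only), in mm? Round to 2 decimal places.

Sum the Euclidean lengths of each G1 segment: total = 98.00 mm.

98.00 mm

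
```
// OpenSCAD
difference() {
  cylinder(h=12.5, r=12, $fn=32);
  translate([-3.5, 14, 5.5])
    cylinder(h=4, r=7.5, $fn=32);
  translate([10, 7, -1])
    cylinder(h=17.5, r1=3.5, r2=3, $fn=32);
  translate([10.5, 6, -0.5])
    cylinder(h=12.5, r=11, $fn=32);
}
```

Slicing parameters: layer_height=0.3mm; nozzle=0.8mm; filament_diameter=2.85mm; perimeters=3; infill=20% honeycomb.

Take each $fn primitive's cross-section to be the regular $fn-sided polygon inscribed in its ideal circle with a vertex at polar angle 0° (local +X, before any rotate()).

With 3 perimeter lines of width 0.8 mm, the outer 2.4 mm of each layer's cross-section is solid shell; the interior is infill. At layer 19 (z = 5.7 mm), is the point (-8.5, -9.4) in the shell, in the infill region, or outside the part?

outside

At z = 5.7 mm: the r=12 cylinder gives a regular 32-gon of circumradius 12 (constant along its height); the cylinder at (-3.5, 14): section is a regular 32-gon, circumradius r=7.5; the cone at (10, 7) contributes a regular 32-gon of circumradius 3.309 (interpolated between r1=3.5 and r2=3 at t=0.383); the cylinder at (10.5, 6): section is a regular 32-gon, circumradius r=11; Taking the first minus the rest: starting from the r=12 cylinder, the r=7.5 cylinder at (-3.5, 14) partially overlaps it — only the 42.99 mm² overlap (of its 175.58 mm²) is removed, clipping the outline; the cone at (10, 7) partially overlaps it — only the 14.50 mm² overlap (of its 34.17 mm²) is removed, clipping the outline; the r=11 cylinder at (10.5, 6) partially overlaps it — only the 125.24 mm² overlap (of its 377.69 mm²) is removed, clipping the outline — 1 connected region. Overall, the cross-section is a single solid region. The nearest boundary edge runs (-6.67, -9.98)→(-8.49, -8.49); distance from the point to it = 0.72 mm. The point is not inside any of the regions above, so it lies outside the cross-section (0.72 mm from the nearest boundary).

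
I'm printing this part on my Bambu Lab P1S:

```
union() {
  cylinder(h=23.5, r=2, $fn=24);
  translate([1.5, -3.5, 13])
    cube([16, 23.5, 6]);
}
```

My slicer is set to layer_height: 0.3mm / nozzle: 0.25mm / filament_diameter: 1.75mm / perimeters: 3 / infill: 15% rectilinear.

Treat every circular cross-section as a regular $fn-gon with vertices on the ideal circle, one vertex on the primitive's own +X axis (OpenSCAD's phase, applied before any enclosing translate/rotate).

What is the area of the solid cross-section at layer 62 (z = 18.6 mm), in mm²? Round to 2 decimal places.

At z = 18.6 mm: the cylinder: section is a regular 24-gon, circumradius r=2 (area = (24/2)·2.000²·sin(360°/24) = 12.42 mm²); the cube at (1.5, -3.5) (footprint 16×23.5) is included at this height (area 376.00 mm²); Combining (union): the regions partially overlap — summed areas 388.42 mm² minus the doubly-counted overlap 0.87 mm² gives 387.55 mm² — area = 387.55 mm². Overall, the cross-section is a single solid region. Net area = 387.55 mm².

387.55 mm²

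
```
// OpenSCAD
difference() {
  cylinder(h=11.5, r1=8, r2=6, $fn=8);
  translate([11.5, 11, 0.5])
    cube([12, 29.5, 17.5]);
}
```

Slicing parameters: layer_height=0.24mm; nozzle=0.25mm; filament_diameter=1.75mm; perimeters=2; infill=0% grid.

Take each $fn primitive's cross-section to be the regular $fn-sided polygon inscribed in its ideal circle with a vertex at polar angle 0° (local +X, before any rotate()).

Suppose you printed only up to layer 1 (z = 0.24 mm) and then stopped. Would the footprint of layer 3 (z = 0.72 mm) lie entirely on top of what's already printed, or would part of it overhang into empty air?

Compare the two slices. At z = 0.24: the cone contributes a regular 8-gon of circumradius 7.958 (interpolated between r1=8 and r2=6 at t=0.021) (area = (8/2)·7.958²·sin(360°/8) = 179.14 mm²); the cube at (11.5, 11) is not intersected at this z (z outside [0.5, 18]); Taking the first minus the rest: none of the subtracted shapes is present at this height, so the cone is unchanged — area = 179.14 mm². At z = 0.72: the cone: at t=0.063 of its height the radius interpolates to r₁+(r₂−r₁)t = 7.875, giving a regular 8-gon of that circumradius (area = (8/2)·7.875²·sin(360°/8) = 175.40 mm²); the cube at (11.5, 11) (footprint 12×29.5) is included at this height (area 354.00 mm²); Subtracting the remaining from the first: starting from the cone (175.40 mm²), the 12×29.5 cube at (11.5, 11) misses the remaining region (no effect) — area = 175.40 mm². Checking containment: the cross-section at z = 0.72 is a subset of the cross-section at z = 0.24.

entirely on top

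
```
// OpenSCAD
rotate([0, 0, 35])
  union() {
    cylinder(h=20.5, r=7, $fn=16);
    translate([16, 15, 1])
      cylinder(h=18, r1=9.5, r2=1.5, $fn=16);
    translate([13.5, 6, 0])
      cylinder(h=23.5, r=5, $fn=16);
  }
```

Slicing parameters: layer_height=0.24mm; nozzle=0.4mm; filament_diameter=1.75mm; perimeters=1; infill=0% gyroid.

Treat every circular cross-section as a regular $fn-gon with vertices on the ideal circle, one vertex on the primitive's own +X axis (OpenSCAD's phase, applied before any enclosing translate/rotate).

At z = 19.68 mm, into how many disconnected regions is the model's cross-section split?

2

At z = 19.68 mm: the r=7 cylinder gives a regular 16-gon of circumradius 7 (constant along its height); the cone at (16, 15) does not reach this height (z outside [1, 19]); the r=5 cylinder at (13.5, 6) contributes a regular 16-gon of circumradius 5; Combining (union): the 2 present regions are separate (no shared area or edge), so areas and boundary lengths simply add and each stays a separate island — 2 connected regions; (whole slice rotated 35° about Z — lengths, areas and connectivity unchanged). The result has 2 disconnected regions.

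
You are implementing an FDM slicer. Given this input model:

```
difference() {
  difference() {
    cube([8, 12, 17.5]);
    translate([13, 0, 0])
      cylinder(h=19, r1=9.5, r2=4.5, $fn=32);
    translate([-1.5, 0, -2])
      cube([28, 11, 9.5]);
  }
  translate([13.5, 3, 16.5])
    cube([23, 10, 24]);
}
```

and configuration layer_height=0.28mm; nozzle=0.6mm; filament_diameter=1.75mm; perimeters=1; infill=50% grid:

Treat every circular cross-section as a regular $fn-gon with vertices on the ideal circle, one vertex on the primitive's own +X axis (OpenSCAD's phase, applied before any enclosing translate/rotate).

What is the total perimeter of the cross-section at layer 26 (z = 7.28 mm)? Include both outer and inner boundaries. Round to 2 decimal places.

18.00 mm

At z = 7.28 mm: the 8×12 cube contributes its full rectangle (perimeter 40.00 mm); the cone at (13, 0): at t=0.383 of its height the radius interpolates to r₁+(r₂−r₁)t = 7.584, giving a regular 32-gon of that circumradius (perimeter = 2·32·7.584·sin(180°/32) = 47.58 mm); the 28×11 cube at (-1.5, 0) contributes its full rectangle (perimeter 78.00 mm); After the difference (first − rest): starting from the 8×12 cube, the cone at (13, 0) partially overlaps it — only the 10.06 mm² overlap (of its 179.55 mm²) is removed, clipping the outline; the 28×11 cube at (-1.5, 0) partially overlaps it — only the 77.94 mm² overlap (of its 308.00 mm²) is removed, clipping the outline — boundary = 18.00 mm; the cube at (13.5, 3) is absent (z outside [16.5, 40.5]); Subtracting the remaining from the first: none of the subtracted shapes is present at this height, so that combined region is unchanged — boundary = 18.00 mm. Overall, the cross-section is a single solid region. Total boundary length (outer) = 18.00 mm.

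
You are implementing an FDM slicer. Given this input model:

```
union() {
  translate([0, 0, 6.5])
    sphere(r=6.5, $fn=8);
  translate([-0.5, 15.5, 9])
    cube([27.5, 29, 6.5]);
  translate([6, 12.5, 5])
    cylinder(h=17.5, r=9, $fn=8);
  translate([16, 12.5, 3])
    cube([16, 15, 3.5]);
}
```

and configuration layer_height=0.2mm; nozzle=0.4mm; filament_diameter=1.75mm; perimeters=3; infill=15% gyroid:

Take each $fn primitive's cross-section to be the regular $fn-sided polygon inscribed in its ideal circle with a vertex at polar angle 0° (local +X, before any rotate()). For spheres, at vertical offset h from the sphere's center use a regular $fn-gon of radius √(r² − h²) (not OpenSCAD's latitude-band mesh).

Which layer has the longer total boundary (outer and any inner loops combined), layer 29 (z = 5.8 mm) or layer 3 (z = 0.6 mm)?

Layer 29 (z = 5.8): the r=6.5 sphere slices to a regular 8-gon of circumradius 6.462 (√(r²−h²) with h=0.7 from center) (perimeter = 2·8·6.462·sin(180°/8) = 39.57 mm); the cube at (-0.5, 15.5) is not intersected at this z (z outside [9, 15.5]); the cylinder at (6, 12.5): section is a regular 8-gon, circumradius r=9 (perimeter = 2·8·9.000·sin(180°/8) = 55.11 mm); the cube at (16, 12.5) is present — its section is the full 16×15 rectangle (perimeter 62.00 mm); Merging all regions: the regions partially overlap (shared area 2.36 mm²), so the edge portions inside another operand are dropped and the merged outline is re-measured after clipping — boundary = 144.88 mm. So its perimeter = 144.88 mm. Layer 3 (z = 0.6): the sphere: section is a regular 8-gon, circumradius = √(r²−h²) = √(6.5²−5.9²) = 2.728 (perimeter = 2·8·2.728·sin(180°/8) = 16.70 mm); the cube at (-0.5, 15.5) is not intersected at this z (z outside [9, 15.5]); the cylinder at (6, 12.5) is not intersected at this z (z outside [5, 22.5]); the cube at (16, 12.5) is not intersected at this z (z outside [3, 6.5]); Taking the union: only the r=6.5 sphere is present, so the union is just that shape — boundary = 16.70 mm. So its perimeter = 16.70 mm. Layer 29 is larger (144.88 vs 16.70 mm).

layer 29 (z = 5.8 mm)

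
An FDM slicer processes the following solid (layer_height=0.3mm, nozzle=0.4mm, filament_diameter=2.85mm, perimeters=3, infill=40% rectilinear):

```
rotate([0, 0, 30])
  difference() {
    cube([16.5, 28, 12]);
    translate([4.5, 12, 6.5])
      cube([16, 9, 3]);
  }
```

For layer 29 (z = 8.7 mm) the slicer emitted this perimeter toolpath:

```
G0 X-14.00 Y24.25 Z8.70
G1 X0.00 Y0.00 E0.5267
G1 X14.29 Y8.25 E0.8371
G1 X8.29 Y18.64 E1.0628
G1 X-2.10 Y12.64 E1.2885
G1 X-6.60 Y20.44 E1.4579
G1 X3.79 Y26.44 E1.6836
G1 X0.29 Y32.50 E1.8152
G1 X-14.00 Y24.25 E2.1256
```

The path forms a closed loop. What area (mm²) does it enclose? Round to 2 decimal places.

Apply the shoelace formula to the sequence of (X, Y) vertices; enclosed area = 353.99 mm².

353.99 mm²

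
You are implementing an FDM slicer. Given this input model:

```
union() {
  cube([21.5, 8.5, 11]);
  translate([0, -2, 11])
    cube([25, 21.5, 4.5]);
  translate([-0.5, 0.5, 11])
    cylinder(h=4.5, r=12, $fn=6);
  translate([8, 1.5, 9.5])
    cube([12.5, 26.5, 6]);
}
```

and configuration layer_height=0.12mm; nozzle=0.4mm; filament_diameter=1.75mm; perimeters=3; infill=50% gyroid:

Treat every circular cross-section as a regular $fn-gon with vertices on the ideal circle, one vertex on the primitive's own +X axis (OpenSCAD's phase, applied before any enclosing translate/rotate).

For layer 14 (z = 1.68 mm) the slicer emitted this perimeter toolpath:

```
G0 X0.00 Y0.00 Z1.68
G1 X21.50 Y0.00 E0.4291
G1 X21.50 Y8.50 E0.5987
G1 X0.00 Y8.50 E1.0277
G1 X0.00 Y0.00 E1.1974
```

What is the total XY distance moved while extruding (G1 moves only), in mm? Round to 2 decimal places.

60.00 mm

Sum the Euclidean lengths of each G1 segment: total = 60.00 mm.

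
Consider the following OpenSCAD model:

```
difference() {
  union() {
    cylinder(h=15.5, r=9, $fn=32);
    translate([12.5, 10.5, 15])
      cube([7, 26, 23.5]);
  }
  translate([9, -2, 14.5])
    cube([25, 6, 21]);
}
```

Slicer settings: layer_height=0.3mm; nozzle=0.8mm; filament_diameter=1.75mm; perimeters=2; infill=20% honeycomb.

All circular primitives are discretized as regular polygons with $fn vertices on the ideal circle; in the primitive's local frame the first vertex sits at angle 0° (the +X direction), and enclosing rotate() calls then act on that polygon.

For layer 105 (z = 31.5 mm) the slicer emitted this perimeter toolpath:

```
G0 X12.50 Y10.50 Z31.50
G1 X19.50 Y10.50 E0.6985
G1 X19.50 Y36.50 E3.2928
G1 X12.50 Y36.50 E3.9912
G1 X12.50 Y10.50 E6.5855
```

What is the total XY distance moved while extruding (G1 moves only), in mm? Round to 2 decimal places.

66.00 mm

Sum the Euclidean lengths of each G1 segment: total = 66.00 mm.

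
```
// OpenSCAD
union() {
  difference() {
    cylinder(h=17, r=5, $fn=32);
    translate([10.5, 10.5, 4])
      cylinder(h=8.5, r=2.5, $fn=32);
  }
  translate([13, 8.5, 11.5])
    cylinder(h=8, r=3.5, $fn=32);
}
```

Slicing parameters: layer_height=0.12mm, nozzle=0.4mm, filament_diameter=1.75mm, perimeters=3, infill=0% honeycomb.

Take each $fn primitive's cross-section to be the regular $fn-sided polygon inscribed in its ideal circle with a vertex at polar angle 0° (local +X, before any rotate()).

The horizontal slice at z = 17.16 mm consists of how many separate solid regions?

1

At z = 17.16 mm: the cylinder does not reach this height (z outside [0, 17]); the cylinder at (10.5, 10.5) does not reach this height (z outside [4, 12.5]); Taking the first minus the rest: the first operand is absent here, so nothing remains; the cylinder at (13, 8.5): section is a regular 32-gon, circumradius r=3.5; Merging all regions: only the r=3.5 cylinder at (13, 8.5) is present, so the union is just that shape — 1 connected region. The result has 1 disconnected region.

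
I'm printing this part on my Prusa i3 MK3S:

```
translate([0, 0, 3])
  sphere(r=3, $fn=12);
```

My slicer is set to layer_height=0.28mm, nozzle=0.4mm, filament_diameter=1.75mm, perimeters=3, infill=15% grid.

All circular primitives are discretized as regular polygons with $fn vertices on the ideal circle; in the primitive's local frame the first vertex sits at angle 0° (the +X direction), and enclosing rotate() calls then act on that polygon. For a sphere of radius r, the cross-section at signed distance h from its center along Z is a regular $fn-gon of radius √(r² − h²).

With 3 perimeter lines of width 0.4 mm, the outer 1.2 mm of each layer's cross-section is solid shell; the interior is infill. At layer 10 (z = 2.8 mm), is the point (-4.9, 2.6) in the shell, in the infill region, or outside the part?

outside

At z = 2.8 mm: the r=3 sphere slices to a regular 12-gon of circumradius 2.993 (√(r²−h²) with h=0.2 from center). Overall, the cross-section is a single solid region. The nearest boundary edge runs (-1.50, 2.59)→(-2.59, 1.50); distance from the point to it = 2.56 mm. The point is not inside any of the regions above, so it lies outside the cross-section (2.56 mm from the nearest boundary).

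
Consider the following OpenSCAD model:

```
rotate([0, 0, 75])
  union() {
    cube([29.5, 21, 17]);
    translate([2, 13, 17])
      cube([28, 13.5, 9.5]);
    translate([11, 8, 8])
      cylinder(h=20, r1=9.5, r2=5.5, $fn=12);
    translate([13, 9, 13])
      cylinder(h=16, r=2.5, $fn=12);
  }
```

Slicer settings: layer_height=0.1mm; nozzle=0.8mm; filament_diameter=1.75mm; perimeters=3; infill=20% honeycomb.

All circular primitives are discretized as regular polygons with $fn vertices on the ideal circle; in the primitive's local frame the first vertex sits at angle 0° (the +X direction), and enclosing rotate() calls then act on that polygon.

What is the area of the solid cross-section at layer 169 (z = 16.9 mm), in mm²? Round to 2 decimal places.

At z = 16.9 mm: the cube is present — its section is the full 29.5×21 rectangle (area 619.50 mm²); the cube at (2, 13) is absent (z outside [17, 26.5]); the cone at (11, 8) contributes a regular 12-gon of circumradius 7.720 (interpolated between r1=9.5 and r2=5.5 at t=0.445) (area = (12/2)·7.720²·sin(360°/12) = 178.80 mm²); the r=2.5 cylinder at (13, 9) gives a regular 12-gon of circumradius 2.5 (constant along its height) (area = (12/2)·2.500²·sin(360°/12) = 18.75 mm²); Merging all regions: the regions partially overlap — summed areas 817.05 mm² minus the doubly-counted overlap 197.55 mm² gives 619.50 mm² — area = 619.50 mm²; (rotated 75° about Z; rotation is an isometry so areas/perimeters/island counts are preserved). Overall, the cross-section is a single solid region. Net area = 619.50 mm².

619.50 mm²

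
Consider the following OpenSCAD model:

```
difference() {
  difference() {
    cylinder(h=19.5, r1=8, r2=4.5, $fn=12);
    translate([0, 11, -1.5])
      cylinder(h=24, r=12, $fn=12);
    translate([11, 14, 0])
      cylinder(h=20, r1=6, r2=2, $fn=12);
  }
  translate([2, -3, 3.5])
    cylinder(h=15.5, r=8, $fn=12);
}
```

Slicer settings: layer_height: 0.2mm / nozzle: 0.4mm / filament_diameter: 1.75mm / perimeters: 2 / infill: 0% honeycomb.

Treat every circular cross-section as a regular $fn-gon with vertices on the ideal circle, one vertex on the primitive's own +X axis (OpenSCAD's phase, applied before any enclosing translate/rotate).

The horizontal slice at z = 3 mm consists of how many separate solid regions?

1

At z = 3 mm: the cone (r1=8→r2=4.5) has section circumradius 7.462 here — a regular 12-gon; the r=12 cylinder at (0, 11) contributes a regular 12-gon of circumradius 12; the cone at (11, 14) contributes a regular 12-gon of circumradius 5.400 (interpolated between r1=6 and r2=2 at t=0.150); After the difference (first − rest): starting from the cone, the r=12 cylinder at (0, 11) partially overlaps it — only the 82.86 mm² overlap (of its 432.00 mm²) is removed, clipping the outline; the cone at (11, 14) misses the remaining region (no effect) — 1 connected region; the cylinder at (2, -3) does not reach this height (z outside [3.5, 19]); Taking the first minus the rest: none of the subtracted shapes is present at this height, so the result so far is unchanged — 1 connected region. The result has 1 disconnected region.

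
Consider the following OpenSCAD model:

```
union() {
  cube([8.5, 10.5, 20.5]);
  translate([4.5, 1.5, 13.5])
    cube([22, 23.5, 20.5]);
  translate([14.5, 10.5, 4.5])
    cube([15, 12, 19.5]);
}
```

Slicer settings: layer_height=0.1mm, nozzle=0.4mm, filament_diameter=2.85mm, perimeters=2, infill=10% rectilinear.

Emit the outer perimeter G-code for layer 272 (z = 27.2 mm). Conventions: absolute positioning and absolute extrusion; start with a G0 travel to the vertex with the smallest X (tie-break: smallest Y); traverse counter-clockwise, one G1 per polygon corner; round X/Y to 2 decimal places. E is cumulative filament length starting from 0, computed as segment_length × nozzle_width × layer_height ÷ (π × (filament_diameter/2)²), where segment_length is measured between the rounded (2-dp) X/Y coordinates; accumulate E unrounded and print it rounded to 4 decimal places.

G0 X4.50 Y1.50 Z27.20
G1 X26.50 Y1.50 E0.1379
G1 X26.50 Y25.00 E0.2853
G1 X4.50 Y25.00 E0.4232
G1 X4.50 Y1.50 E0.5706

At z = 27.2 mm: the cube does not reach this height (z outside [0, 20.5]); the cube at (4.5, 1.5) (footprint 22×23.5) is included at this height; the cube at (14.5, 10.5) is not intersected at this z (z outside [4.5, 24]); Merging all regions: only the 22×23.5 cube at (4.5, 1.5) is present, so the union is just that shape — 1 connected region. The outline is a single polygon with 4 vertices. Extrusion per mm of travel: 0.4 × 0.1 / (π × 1.425²) = 0.006270. Accumulating E over each segment gives final E = 0.5706.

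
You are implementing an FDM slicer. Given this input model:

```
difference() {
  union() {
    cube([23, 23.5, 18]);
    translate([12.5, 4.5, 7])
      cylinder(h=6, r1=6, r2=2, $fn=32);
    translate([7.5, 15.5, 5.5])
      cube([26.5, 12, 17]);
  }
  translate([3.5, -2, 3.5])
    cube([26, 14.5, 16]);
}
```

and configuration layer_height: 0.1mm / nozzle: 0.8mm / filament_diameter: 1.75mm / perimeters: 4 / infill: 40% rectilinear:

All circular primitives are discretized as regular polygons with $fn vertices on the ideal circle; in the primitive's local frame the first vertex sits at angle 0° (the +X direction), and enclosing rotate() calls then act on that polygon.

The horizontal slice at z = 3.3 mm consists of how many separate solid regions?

At z = 3.3 mm: the 23×23.5 cube contributes its full rectangle; the cone at (12.5, 4.5) does not reach this height (z outside [7, 13]); the cube at (7.5, 15.5) does not reach this height (z outside [5.5, 22.5]); Merging all regions: only the 23×23.5 cube is present, so the union is just that shape — 1 connected region; the cube at (3.5, -2) is absent (z outside [3.5, 19.5]); After the difference (first − rest): none of the subtracted shapes is present at this height, so the result so far is unchanged — 1 connected region. The result has 1 disconnected region.

1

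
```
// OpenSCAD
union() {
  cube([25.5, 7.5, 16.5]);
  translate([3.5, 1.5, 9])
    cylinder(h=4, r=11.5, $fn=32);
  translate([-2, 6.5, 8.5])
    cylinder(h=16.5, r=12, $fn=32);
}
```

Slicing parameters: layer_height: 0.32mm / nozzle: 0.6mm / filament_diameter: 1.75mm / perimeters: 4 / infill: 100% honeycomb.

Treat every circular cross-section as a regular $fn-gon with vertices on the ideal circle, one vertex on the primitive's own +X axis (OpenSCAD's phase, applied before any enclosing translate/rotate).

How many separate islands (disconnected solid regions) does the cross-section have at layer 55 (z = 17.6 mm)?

At z = 17.6 mm: the cube is not intersected at this z (z outside [0, 16.5]); the cylinder at (3.5, 1.5) does not reach this height (z outside [9, 13]); the r=12 cylinder at (-2, 6.5) contributes a regular 32-gon of circumradius 12; Merging all regions: only the r=12 cylinder at (-2, 6.5) is present, so the union is just that shape — 1 connected region. Overall, the cross-section is a single solid region. Island count = 1.

1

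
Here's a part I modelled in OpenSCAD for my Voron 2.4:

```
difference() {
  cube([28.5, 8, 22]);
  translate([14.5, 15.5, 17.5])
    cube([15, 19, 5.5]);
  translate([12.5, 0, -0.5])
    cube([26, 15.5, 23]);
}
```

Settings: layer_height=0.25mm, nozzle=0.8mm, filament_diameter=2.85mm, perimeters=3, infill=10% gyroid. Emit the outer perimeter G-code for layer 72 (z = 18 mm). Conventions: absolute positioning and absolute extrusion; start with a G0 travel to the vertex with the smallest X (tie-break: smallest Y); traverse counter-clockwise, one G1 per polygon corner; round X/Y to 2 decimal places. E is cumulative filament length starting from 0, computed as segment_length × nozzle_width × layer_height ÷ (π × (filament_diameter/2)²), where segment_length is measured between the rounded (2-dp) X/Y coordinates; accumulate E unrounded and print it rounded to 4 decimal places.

G0 X0.00 Y0.00 Z18.00
G1 X12.50 Y0.00 E0.3919
G1 X12.50 Y8.00 E0.6427
G1 X0.00 Y8.00 E1.0346
G1 X0.00 Y0.00 E1.2854

At z = 18 mm: the cube (footprint 28.5×8) is included at this height; the 15×19 cube at (14.5, 15.5) contributes its full rectangle; the cube at (12.5, 0) (footprint 26×15.5) is included at this height; Taking the first minus the rest: starting from the 28.5×8 cube, the 15×19 cube at (14.5, 15.5) misses the remaining region (no effect); the 26×15.5 cube at (12.5, 0) partially overlaps it — only the 128.00 mm² overlap (of its 403.00 mm²) is removed, clipping the outline — 1 connected region. The outline is a single polygon with 4 vertices. Extrusion per mm of travel: 0.8 × 0.25 / (π × 1.425²) = 0.031351. Accumulating E over each segment gives final E = 1.2854.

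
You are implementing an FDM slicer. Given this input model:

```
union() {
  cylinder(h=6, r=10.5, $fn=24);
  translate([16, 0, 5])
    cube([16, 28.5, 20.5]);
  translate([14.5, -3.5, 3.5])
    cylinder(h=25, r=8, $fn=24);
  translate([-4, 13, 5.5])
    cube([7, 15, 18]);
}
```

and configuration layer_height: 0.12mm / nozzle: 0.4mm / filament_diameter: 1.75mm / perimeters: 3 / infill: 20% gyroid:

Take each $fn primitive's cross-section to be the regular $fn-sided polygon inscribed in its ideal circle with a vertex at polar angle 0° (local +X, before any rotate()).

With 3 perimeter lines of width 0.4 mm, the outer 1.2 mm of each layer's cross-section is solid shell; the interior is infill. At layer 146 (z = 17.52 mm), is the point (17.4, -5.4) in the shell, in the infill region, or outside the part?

At z = 17.52 mm: the cylinder is not intersected at this z (z outside [0, 6]); the cube at (16, 0) is present — its section is the full 16×28.5 rectangle; the r=8 cylinder at (14.5, -3.5) gives a regular 24-gon of circumradius 8 (constant along its height); the cube at (-4, 13) (footprint 7×15) is included at this height; Combining (union): the regions partially overlap (shared area 16.19 mm²), so overlapping operands fuse into one piece — 2 connected regions. Overall, the cross-section has 2 separate islands. The nearest boundary edge runs (21.43, -7.50)→(20.16, -9.16); distance from the point to it = 4.47 mm. (Shell/infill is judged within the island containing the point — the largest one.) The point is inside the cross-section and 4.47 mm from the nearest boundary — more than the 1.2 mm shell width (3 × 0.4), so it's in the infill interior.

infill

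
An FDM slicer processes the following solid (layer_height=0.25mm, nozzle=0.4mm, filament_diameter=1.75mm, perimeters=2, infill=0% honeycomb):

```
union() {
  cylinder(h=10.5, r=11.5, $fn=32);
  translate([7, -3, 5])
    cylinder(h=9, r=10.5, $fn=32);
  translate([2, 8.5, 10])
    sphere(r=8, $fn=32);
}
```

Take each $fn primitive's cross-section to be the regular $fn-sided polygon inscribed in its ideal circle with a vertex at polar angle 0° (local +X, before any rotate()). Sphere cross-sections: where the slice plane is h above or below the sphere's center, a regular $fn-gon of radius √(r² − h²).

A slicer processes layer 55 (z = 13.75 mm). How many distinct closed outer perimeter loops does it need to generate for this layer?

At z = 13.75 mm: the cylinder does not reach this height (z outside [0, 10.5]); the r=10.5 cylinder at (7, -3) gives a regular 32-gon of circumradius 10.5 (constant along its height); the r=8 sphere at (2, 8.5) contributes a regular 32-gon of circumradius √(8²−3.75²) = 7.067; Merging all regions: the regions partially overlap (shared area 40.61 mm²), so overlapping operands fuse into one piece — 1 connected region. The result has 1 disconnected region.

1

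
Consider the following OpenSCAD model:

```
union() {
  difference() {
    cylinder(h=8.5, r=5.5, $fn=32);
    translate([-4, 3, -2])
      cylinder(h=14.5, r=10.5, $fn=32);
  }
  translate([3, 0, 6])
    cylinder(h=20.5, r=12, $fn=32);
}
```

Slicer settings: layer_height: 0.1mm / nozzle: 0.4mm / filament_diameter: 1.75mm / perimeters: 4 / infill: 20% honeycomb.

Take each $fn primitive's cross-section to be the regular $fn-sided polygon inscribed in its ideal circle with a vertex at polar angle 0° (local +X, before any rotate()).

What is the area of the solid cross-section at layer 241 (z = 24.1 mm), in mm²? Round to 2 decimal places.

449.49 mm²

At z = 24.1 mm: the cylinder is absent (z outside [0, 8.5]); the cylinder at (-4, 3) is not intersected at this z (z outside [-2, 12.5]); Taking the first minus the rest: the first operand is absent here, so nothing remains; the r=12 cylinder at (3, 0) contributes a regular 32-gon of circumradius 12 (area = (32/2)·12.000²·sin(360°/32) = 449.49 mm²); Taking the union: only the r=12 cylinder at (3, 0) is present, so the union is just that shape — area = 449.49 mm². Overall, the cross-section is a single solid region. Net area = 449.49 mm².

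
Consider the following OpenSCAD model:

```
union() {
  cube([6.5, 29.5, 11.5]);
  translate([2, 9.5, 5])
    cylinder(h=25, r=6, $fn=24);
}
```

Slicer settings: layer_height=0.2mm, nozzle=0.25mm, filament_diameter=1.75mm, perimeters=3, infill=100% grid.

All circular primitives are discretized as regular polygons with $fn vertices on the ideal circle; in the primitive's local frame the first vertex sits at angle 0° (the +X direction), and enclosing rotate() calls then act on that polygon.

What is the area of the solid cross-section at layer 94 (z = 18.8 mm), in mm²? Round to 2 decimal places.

111.81 mm²

At z = 18.8 mm: the cube is absent (z outside [0, 11.5]); the r=6 cylinder at (2, 9.5) gives a regular 24-gon of circumradius 6 (constant along its height) (area = (24/2)·6.000²·sin(360°/24) = 111.81 mm²); Taking the union: only the r=6 cylinder at (2, 9.5) is present, so the union is just that shape — area = 111.81 mm². Overall, the cross-section is a single solid region. Net area = 111.81 mm².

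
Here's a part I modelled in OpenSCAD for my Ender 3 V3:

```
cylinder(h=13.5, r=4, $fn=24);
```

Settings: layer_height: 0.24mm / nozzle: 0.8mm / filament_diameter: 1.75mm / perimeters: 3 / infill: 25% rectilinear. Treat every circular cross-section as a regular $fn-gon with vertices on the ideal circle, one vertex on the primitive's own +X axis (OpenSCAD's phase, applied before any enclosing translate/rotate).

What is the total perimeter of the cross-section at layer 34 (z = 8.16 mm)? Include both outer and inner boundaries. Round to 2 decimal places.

25.06 mm

At z = 8.16 mm: the r=4 cylinder gives a regular 24-gon of circumradius 4 (constant along its height) (perimeter = 2·24·4.000·sin(180°/24) = 25.06 mm). Overall, the cross-section is a single solid region. Total boundary length (outer) = 25.06 mm.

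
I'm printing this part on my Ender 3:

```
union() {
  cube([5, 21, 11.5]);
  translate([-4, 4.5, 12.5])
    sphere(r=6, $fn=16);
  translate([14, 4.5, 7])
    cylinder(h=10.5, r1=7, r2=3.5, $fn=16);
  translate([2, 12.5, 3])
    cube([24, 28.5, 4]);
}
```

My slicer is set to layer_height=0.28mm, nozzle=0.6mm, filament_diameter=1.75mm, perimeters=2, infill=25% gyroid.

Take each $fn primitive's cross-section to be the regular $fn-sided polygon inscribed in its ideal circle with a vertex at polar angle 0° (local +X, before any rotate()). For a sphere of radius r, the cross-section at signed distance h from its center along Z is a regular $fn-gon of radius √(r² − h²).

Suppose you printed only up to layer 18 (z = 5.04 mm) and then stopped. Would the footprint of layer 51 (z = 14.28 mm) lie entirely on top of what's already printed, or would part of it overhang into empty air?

Compare the two slices. At z = 5.04: the 5×21 cube contributes its full rectangle (area 105.00 mm²); the sphere at (-4, 4.5) does not reach this height (|z−center|=7.460 > r=6); the cone at (14, 4.5) is absent (z outside [7, 17.5]); the cube at (2, 12.5) (footprint 24×28.5) is included at this height (area 684.00 mm²); Merging all regions: the regions partially overlap — summed areas 789.00 mm² minus the doubly-counted overlap 25.50 mm² gives 763.50 mm² — area = 763.50 mm². At z = 14.28: the cube is absent (z outside [0, 11.5]); the sphere at (-4, 4.5): section is a regular 16-gon, circumradius = √(r²−h²) = √(6²−1.78²) = 5.730 (area = (16/2)·5.730²·sin(360°/16) = 100.51 mm²); the cone at (14, 4.5): at t=0.693 of its height the radius interpolates to r₁+(r₂−r₁)t = 4.573, giving a regular 16-gon of that circumradius (area = (16/2)·4.573²·sin(360°/16) = 64.03 mm²); the cube at (2, 12.5) is absent (z outside [3, 7]); Combining (union): the 2 present regions are separate (no shared area or edge), so areas and boundary lengths simply add and each stays a separate island — area = 164.54 mm². Checking containment: at z = 14.28 the cross-section extends beyond the z = 5.04 cross-section by about 155.41 mm².

part overhangs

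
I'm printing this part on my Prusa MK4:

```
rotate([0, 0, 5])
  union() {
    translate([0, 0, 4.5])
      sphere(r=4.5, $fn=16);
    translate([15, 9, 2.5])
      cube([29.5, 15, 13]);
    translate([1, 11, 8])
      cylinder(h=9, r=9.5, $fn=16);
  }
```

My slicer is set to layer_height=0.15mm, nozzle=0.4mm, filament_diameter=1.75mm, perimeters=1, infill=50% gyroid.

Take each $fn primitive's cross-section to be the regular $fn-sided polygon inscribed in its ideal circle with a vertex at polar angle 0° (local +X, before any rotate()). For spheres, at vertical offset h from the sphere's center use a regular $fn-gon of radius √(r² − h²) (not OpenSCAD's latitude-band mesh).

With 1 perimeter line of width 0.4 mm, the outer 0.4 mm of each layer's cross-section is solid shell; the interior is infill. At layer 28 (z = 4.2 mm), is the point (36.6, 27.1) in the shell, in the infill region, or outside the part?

At z = 4.2 mm: the r=4.5 sphere contributes a regular 16-gon of circumradius √(4.5²−0.3²) = 4.490; the cube at (15, 9) is present — its section is the full 29.5×15 rectangle; the cylinder at (1, 11) does not reach this height (z outside [8, 17]); Combining (union): the 2 present regions are separate (no shared area or edge), so areas and boundary lengths simply add and each stays a separate island — 2 connected regions; (whole slice rotated 5° about Z — lengths, areas and connectivity unchanged). Overall, the cross-section has 2 separate islands. Undo the 5° rotation: the query point maps to (38.823, 23.807) in the un-rotated model frame. The nearest boundary edge runs (15.00, 24.00)→(44.50, 24.00); distance from the point to it = 0.19 mm. (Shell/infill is judged within the island containing the point — the largest one.) The point is inside the cross-section, 0.19 mm from the nearest boundary — within the 0.4 mm shell band (1 × 0.4).

shell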